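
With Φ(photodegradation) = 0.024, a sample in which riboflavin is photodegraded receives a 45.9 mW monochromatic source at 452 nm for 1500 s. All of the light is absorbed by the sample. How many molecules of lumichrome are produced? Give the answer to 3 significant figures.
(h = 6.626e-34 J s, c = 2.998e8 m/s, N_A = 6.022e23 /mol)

3.76e18 molecules

Photon energy at 452 nm: hc/λ = (6.626e-34)(2.998e8)/(452e-9) = 4.395e-19 J.
Energy delivered: (45.9 mW)(1500 s) = 68.85 J.
Photons incident: 68.85 / 4.395e-19 = 1.567e20, i.e. 1.567e20/6.022e23 = 2.602e-4 mol.
Product: Φ × n_abs = 0.024 × 2.602e-4 = 6.245e-6 mol.
As a count: 6.245e-6 × 6.022e23 = 3.76e18.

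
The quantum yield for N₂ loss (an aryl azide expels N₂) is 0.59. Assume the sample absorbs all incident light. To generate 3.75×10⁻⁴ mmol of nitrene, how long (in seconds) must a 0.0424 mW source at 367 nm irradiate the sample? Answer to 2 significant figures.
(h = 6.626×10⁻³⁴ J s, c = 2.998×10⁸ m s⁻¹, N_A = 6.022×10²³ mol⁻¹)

Product: 3.75×10⁻⁴ mmol = 3.75×10⁻⁷ mol.
Photons that must be absorbed: 3.75×10⁻⁷ / 0.59 = 6.356×10⁻⁷ mol.
Photon energy: hc/λ = 5.413×10⁻¹⁹ J; per mole, 3.260×10⁵ J mol⁻¹.
Energy required: 6.356×10⁻⁷ × 3.260×10⁵ = 0.2072 J.
Time: 0.2072 J / 4.24e-05 W = 4900 s.

t ≈ 4900 s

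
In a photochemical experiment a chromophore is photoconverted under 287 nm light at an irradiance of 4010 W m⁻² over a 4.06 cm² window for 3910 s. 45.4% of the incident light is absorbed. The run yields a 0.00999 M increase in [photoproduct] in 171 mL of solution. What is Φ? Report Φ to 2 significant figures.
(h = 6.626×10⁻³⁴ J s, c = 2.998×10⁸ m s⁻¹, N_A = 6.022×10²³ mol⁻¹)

Product: (0.00999 M)(0.171 L) = 0.001708 mol.
Photon energy at 287 nm: hc/λ = (6.626×10⁻³⁴)(2.998×10⁸)/(287×10⁻⁹) = 6.922×10⁻¹⁹ J.
Energy delivered: (4010 W m⁻²)(4.06×10⁻⁴ m²)(3910 s) = 6366 J.
Photons incident: 6366 / 6.922×10⁻¹⁹ = 9.197×10²¹, i.e. 9.197×10²¹/6.022×10²³ = 0.01527 mol.
Photons absorbed: 0.454 × 0.01527 = 0.006933 mol.
Φ = 0.001708 mol / 0.006933 mol photons = 0.25.

Φ = 0.25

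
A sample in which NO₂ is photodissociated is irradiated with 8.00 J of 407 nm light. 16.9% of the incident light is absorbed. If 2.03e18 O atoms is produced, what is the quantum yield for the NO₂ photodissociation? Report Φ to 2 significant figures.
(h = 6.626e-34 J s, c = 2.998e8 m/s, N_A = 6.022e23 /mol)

Product: 2.03e18 / 6.022e23 = 3.371e-6 mol.
Photon energy at 407 nm: hc/λ = (6.626e-34)(2.998e8)/(407e-9) = 4.881e-19 J.
Photons incident: 8.00 / 4.881e-19 = 1.639e19, i.e. 1.639e19/6.022e23 = 2.722e-5 mol.
Photons absorbed: 0.169 × 2.722e-5 = 4.600e-6 mol.
Φ = 3.371e-6 mol / 4.600e-6 mol photons = 0.73.

Φ = 0.73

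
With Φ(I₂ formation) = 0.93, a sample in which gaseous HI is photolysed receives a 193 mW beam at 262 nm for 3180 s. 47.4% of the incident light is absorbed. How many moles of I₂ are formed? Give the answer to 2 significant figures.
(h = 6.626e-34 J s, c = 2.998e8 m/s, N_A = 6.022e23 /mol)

Photon energy at 262 nm: hc/λ = (6.626e-34)(2.998e8)/(262e-9) = 7.582e-19 J.
Energy delivered: (193 mW)(3180 s) = 613.7 J.
Photons incident: 613.7 / 7.582e-19 = 8.094e20, i.e. 8.094e20/6.022e23 = 0.001344 mol.
Photons absorbed: 0.474 × 0.001344 = 6.371e-4 mol.
Product: Φ × n_abs = 0.93 × 6.371e-4 = 5.925e-4 mol.

5.9e-4 mol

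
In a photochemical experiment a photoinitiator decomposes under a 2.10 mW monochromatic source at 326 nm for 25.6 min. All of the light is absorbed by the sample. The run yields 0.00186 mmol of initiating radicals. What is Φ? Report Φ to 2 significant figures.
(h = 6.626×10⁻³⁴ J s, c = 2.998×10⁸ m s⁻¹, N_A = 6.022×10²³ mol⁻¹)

Product: 0.00186 mmol = 1.86×10⁻⁶ mol.
Photon energy at 326 nm: hc/λ = (6.626×10⁻³⁴)(2.998×10⁸)/(326×10⁻⁹) = 6.093×10⁻¹⁹ J.
Energy delivered: (2.10 mW)(1536 s) = 3.226 J.
Photons incident: 3.226 / 6.093×10⁻¹⁹ = 5.295×10¹⁸, i.e. 5.295×10¹⁸/6.022×10²³ = 8.793×10⁻⁶ mol.
Φ = 1.86×10⁻⁶ mol / 8.793×10⁻⁶ mol photons = 0.21.

Φ = 0.21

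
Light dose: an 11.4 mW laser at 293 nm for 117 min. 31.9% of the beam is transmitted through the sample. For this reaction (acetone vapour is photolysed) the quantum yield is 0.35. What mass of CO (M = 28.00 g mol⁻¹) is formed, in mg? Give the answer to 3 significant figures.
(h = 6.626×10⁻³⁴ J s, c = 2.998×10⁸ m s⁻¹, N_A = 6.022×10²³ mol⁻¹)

Photon energy at 293 nm: hc/λ = (6.626×10⁻³⁴)(2.998×10⁸)/(293×10⁻⁹) = 6.780×10⁻¹⁹ J.
Energy delivered: (11.4 mW)(7020 s) = 80.03 J.
Photons incident: 80.03 / 6.780×10⁻¹⁹ = 1.180×10²⁰, i.e. 1.180×10²⁰/6.022×10²³ = 1.959×10⁻⁴ mol.
Fraction absorbed: 1 − 31.9/100 = 0.6810.
Photons absorbed: 0.6810 × 1.959×10⁻⁴ = 1.334×10⁻⁴ mol.
Product: Φ × n_abs = 0.35 × 1.334×10⁻⁴ = 4.669×10⁻⁵ mol.
Mass: 4.669×10⁻⁵ × 28.00 = 0.001307 g = 1.31 mg.

1.31 mg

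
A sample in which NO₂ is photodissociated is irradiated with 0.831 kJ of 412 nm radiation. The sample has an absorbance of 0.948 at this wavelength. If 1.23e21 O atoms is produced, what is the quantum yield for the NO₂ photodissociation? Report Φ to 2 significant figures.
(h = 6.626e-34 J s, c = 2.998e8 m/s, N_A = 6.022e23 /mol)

Φ = 0.80

Product: 1.23e21 / 6.022e23 = 0.002043 mol.
Photon energy at 412 nm: hc/λ = (6.626e-34)(2.998e8)/(412e-9) = 4.822e-19 J.
Incident energy: 0.831 kJ = 831 J.
Photons incident: 831 / 4.822e-19 = 1.723e21, i.e. 1.723e21/6.022e23 = 0.002861 mol.
Fraction absorbed: 1 − 10^(−0.948) = 0.8873.
Photons absorbed: 0.8873 × 0.002861 = 0.002539 mol.
Φ = 0.002043 mol / 0.002539 mol photons = 0.80.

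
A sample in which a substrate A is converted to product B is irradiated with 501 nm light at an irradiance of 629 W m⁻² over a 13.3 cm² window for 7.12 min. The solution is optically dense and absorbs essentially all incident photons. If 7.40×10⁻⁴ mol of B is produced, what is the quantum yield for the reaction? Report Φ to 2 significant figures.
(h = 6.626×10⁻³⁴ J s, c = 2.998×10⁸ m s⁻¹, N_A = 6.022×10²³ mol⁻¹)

Φ = 0.49

Photon energy at 501 nm: hc/λ = (6.626×10⁻³⁴)(2.998×10⁸)/(501×10⁻⁹) = 3.965×10⁻¹⁹ J.
Energy delivered: (629 W m⁻²)(13.3×10⁻⁴ m²)(427.2 s) = 357.4 J.
Photons incident: 357.4 / 3.965×10⁻¹⁹ = 9.014×10²⁰, i.e. 9.014×10²⁰/6.022×10²³ = 0.001497 mol.
Φ = 7.40×10⁻⁴ mol / 0.001497 mol photons = 0.49.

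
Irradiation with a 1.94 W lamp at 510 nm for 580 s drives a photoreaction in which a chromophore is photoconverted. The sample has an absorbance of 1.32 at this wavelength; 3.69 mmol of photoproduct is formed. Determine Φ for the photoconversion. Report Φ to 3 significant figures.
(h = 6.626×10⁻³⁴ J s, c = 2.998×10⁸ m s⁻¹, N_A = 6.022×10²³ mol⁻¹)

Product: 3.69 mmol = 0.00369 mol.
Photon energy at 510 nm: hc/λ = (6.626×10⁻³⁴)(2.998×10⁸)/(510×10⁻⁹) = 3.895×10⁻¹⁹ J.
Energy delivered: (1.94 W)(580 s) = 1125 J.
Photons incident: 1125 / 3.895×10⁻¹⁹ = 2.888×10²¹, i.e. 2.888×10²¹/6.022×10²³ = 0.004796 mol.
Fraction absorbed: 1 − 10^(−1.32) = 0.9521.
Photons absorbed: 0.9521 × 0.004796 = 0.004566 mol.
Φ = 0.00369 mol / 0.004566 mol photons = 0.808.

Φ = 0.808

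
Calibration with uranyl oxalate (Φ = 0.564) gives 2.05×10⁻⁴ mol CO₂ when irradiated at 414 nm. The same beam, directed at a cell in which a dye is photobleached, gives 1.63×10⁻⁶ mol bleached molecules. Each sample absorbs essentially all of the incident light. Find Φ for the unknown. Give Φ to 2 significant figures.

Photons absorbed by the actinometer: 2.05×10⁻⁴ / 0.564 = 3.635×10⁻⁴ mol.
Φ(unknown) = 1.63×10⁻⁶ / 3.635×10⁻⁴ = 0.0045.

Φ = 0.0045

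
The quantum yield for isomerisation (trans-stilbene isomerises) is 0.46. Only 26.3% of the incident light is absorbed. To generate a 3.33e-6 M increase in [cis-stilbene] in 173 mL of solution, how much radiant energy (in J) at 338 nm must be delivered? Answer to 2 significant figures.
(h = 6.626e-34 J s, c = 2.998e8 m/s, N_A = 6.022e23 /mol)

Product: (3.33e-6 M)(0.173 L) = 5.761e-7 mol.
Photons that must be absorbed: 5.761e-7 / 0.46 = 1.252e-6 mol.
Incident photons needed: 1.252e-6 / 0.263 = 4.760e-6 mol.
Photon energy: hc/λ = 5.877e-19 J; per mole, 3.539e5 J mol⁻¹.
Energy required: 4.760e-6 × 3.539e5 = 1.7 J.

1.7 J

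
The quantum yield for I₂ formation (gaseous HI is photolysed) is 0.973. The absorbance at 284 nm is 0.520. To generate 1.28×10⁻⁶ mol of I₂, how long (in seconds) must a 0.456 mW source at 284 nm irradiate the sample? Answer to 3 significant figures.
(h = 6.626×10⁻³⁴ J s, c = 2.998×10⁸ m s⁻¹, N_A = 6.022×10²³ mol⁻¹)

t ≈ 1740 s

Photons that must be absorbed: 1.28×10⁻⁶ / 0.973 = 1.316×10⁻⁶ mol.
Fraction absorbed: 1 − 10^(−0.520) = 0.6980.
Incident photons needed: 1.316×10⁻⁶ / 0.6980 = 1.885×10⁻⁶ mol.
Photon energy: hc/λ = 6.995×10⁻¹⁹ J; per mole, 4.212×10⁵ J mol⁻¹.
Energy required: 1.885×10⁻⁶ × 4.212×10⁵ = 0.7940 J.
Time: 0.7940 J / 0.000456 W = 1740 s.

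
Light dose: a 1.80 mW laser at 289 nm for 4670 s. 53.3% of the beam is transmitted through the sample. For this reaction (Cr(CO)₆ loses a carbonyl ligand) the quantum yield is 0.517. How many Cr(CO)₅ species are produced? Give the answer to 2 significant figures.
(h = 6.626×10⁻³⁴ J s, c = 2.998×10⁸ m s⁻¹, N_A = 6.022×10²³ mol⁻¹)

Photon energy at 289 nm: hc/λ = (6.626×10⁻³⁴)(2.998×10⁸)/(289×10⁻⁹) = 6.874×10⁻¹⁹ J.
Energy delivered: (1.80 mW)(4670 s) = 8.406 J.
Photons incident: 8.406 / 6.874×10⁻¹⁹ = 1.223×10¹⁹, i.e. 1.223×10¹⁹/6.022×10²³ = 2.031×10⁻⁵ mol.
Fraction absorbed: 1 − 53.3/100 = 0.4670.
Photons absorbed: 0.4670 × 2.031×10⁻⁵ = 9.485×10⁻⁶ mol.
Product: Φ × n_abs = 0.517 × 9.485×10⁻⁶ = 4.904×10⁻⁶ mol.
As a count: 4.904×10⁻⁶ × 6.022×10²³ = 3.0×10¹⁸.

3.0×10¹⁸ species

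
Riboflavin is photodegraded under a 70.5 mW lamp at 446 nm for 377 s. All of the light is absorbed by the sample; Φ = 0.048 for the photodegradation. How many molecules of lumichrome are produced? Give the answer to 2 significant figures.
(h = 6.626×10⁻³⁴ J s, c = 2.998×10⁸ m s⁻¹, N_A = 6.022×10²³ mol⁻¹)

Photon energy at 446 nm: hc/λ = (6.626×10⁻³⁴)(2.998×10⁸)/(446×10⁻⁹) = 4.454×10⁻¹⁹ J.
Energy delivered: (70.5 mW)(377 s) = 26.58 J.
Photons incident: 26.58 / 4.454×10⁻¹⁹ = 5.968×10¹⁹, i.e. 5.968×10¹⁹/6.022×10²³ = 9.910×10⁻⁵ mol.
Product: Φ × n_abs = 0.048 × 9.910×10⁻⁵ = 4.757×10⁻⁶ mol.
As a count: 4.757×10⁻⁶ × 6.022×10²³ = 2.9×10¹⁸.

2.9×10¹⁸ molecules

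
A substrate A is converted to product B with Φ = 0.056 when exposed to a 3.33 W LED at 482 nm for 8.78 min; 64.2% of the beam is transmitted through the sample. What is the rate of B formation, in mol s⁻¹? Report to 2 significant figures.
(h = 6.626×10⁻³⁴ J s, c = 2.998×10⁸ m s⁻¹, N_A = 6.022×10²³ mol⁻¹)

Photon energy at 482 nm: hc/λ = (6.626×10⁻³⁴)(2.998×10⁸)/(482×10⁻⁹) = 4.121×10⁻¹⁹ J.
Energy delivered: (3.33 W)(526.8 s) = 1754 J.
Photons incident: 1754 / 4.121×10⁻¹⁹ = 4.256×10²¹, i.e. 4.256×10²¹/6.022×10²³ = 0.007067 mol.
Fraction absorbed: 1 − 64.2/100 = 0.3580.
Photons absorbed: 0.3580 × 0.007067 = 0.002530 mol.
Product formed: 0.056 × 0.002530 = 1.417×10⁻⁴ mol.
Rate: 1.417×10⁻⁴ / 526.8 s = 2.7×10⁻⁷ mol s⁻¹.

2.7×10⁻⁷ mol s⁻¹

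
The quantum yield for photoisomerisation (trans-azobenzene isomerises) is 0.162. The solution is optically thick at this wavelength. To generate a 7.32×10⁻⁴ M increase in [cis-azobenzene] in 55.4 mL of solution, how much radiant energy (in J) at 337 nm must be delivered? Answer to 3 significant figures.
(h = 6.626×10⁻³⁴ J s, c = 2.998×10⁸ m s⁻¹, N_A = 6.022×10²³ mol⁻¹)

Product: (7.32×10⁻⁴ M)(0.0554 L) = 4.055×10⁻⁵ mol.
Photons that must be absorbed: 4.055×10⁻⁵ / 0.162 = 2.503×10⁻⁴ mol.
Photon energy: hc/λ = 5.895×10⁻¹⁹ J; per mole, 3.550×10⁵ J mol⁻¹.
Energy required: 2.503×10⁻⁴ × 3.550×10⁵ = 88.9 J.

88.9 J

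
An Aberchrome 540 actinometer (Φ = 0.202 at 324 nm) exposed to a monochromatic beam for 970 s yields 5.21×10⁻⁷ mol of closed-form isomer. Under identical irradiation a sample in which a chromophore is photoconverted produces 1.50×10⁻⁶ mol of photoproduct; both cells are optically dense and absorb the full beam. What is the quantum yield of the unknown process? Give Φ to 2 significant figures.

Photons absorbed by the actinometer: 5.21×10⁻⁷ / 0.202 = 2.579×10⁻⁶ mol.
Φ(unknown) = 1.50×10⁻⁶ / 2.579×10⁻⁶ = 0.58.

Φ = 0.58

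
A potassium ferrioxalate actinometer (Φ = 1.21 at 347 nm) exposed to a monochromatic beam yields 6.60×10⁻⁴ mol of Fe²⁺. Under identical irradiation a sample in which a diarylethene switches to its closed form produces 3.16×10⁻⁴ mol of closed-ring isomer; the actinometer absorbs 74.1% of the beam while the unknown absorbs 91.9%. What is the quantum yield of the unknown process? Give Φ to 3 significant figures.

Φ = 0.467

Photons absorbed by the actinometer: 6.60×10⁻⁴ / 1.21 = 5.455×10⁻⁴ mol.
Incident flux: 5.455×10⁻⁴ / 0.741 = 7.362×10⁻⁴ einstein.
Absorbed by unknown: 0.919 × 7.362×10⁻⁴ = 6.766×10⁻⁴ mol.
Φ(unknown) = 3.16×10⁻⁴ / 6.766×10⁻⁴ = 0.467.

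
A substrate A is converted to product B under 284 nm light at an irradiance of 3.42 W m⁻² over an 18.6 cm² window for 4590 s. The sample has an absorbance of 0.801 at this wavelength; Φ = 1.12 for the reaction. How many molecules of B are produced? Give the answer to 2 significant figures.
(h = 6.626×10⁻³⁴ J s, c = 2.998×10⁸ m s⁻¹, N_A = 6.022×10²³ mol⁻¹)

3.9×10¹⁹ molecules

Photon energy at 284 nm: hc/λ = (6.626×10⁻³⁴)(2.998×10⁸)/(284×10⁻⁹) = 6.995×10⁻¹⁹ J.
Energy delivered: (3.42 W m⁻²)(18.6×10⁻⁴ m²)(4590 s) = 29.20 J.
Photons incident: 29.20 / 6.995×10⁻¹⁹ = 4.174×10¹⁹, i.e. 4.174×10¹⁹/6.022×10²³ = 6.931×10⁻⁵ mol.
Fraction absorbed: 1 − 10^(−0.801) = 0.8419.
Photons absorbed: 0.8419 × 6.931×10⁻⁵ = 5.835×10⁻⁵ mol.
Product: Φ × n_abs = 1.12 × 5.835×10⁻⁵ = 6.535×10⁻⁵ mol.
As a count: 6.535×10⁻⁵ × 6.022×10²³ = 3.9×10¹⁹.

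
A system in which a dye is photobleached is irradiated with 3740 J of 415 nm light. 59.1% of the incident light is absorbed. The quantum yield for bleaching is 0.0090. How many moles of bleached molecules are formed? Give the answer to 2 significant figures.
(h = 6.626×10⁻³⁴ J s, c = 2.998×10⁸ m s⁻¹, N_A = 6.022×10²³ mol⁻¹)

Photon energy at 415 nm: hc/λ = (6.626×10⁻³⁴)(2.998×10⁸)/(415×10⁻⁹) = 4.787×10⁻¹⁹ J.
Photons incident: 3740 / 4.787×10⁻¹⁹ = 7.813×10²¹, i.e. 7.813×10²¹/6.022×10²³ = 0.01297 mol.
Photons absorbed: 0.591 × 0.01297 = 0.007665 mol.
Product: Φ × n_abs = 0.0090 × 0.007665 = 6.898×10⁻⁵ mol.

6.9×10⁻⁵ mol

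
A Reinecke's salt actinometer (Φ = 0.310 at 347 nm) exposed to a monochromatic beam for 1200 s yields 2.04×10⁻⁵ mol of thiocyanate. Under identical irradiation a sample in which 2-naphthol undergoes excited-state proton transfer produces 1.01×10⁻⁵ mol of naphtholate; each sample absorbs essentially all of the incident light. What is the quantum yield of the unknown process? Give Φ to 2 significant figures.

Photons absorbed by the actinometer: 2.04×10⁻⁵ / 0.310 = 6.581×10⁻⁵ mol.
Φ(unknown) = 1.01×10⁻⁵ / 6.581×10⁻⁵ = 0.15.

Φ = 0.15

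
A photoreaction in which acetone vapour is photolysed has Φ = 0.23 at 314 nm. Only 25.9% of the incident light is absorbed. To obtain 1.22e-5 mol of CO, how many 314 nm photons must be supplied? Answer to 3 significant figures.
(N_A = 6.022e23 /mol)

Photons that must be absorbed: 1.22e-5 / 0.23 = 5.304e-5 mol.
Incident photons needed: 5.304e-5 / 0.259 = 2.048e-4 mol.
Photon count: 2.048e-4 × 6.022e23 = 1.23e20.

1.23e20 photons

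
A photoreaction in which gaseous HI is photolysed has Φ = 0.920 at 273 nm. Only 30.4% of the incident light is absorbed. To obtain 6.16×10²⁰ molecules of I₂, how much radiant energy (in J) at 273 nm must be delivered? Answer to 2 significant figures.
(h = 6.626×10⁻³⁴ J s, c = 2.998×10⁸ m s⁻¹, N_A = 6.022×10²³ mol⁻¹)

Product: 6.16×10²⁰ / 6.022×10²³ = 0.001023 mol.
Photons that must be absorbed: 0.001023 / 0.920 = 0.001112 mol.
Incident photons needed: 0.001112 / 0.304 = 0.003658 mol.
Photon energy: hc/λ = 7.276×10⁻¹⁹ J; per mole, 4.382×10⁵ J mol⁻¹.
Energy required: 0.003658 × 4.382×10⁵ = 1600 J.

1600 J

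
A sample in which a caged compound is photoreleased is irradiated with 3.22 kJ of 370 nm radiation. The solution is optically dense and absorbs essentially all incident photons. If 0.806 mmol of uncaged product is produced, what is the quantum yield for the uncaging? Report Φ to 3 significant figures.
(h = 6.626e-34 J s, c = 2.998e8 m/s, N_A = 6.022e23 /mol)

Φ = 0.0809

Product: 0.806 mmol = 8.06e-4 mol.
Photon energy at 370 nm: hc/λ = (6.626e-34)(2.998e8)/(370e-9) = 5.369e-19 J.
Incident energy: 3.22 kJ = 3220 J.
Photons incident: 3220 / 5.369e-19 = 5.997e21, i.e. 5.997e21/6.022e23 = 0.009958 mol.
Φ = 8.06e-4 mol / 0.009958 mol photons = 0.0809.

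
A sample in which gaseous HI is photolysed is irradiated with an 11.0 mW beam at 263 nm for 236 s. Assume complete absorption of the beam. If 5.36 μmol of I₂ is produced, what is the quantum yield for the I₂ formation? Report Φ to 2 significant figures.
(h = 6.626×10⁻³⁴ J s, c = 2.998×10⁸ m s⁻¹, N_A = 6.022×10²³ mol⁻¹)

Product: 5.36 μmol = 5.36×10⁻⁶ mol.
Photon energy at 263 nm: hc/λ = (6.626×10⁻³⁴)(2.998×10⁸)/(263×10⁻⁹) = 7.553×10⁻¹⁹ J.
Energy delivered: (11.0 mW)(236 s) = 2.596 J.
Photons incident: 2.596 / 7.553×10⁻¹⁹ = 3.437×10¹⁸, i.e. 3.437×10¹⁸/6.022×10²³ = 5.707×10⁻⁶ mol.
Φ = 5.36×10⁻⁶ mol / 5.707×10⁻⁶ mol photons = 0.94.

Φ = 0.94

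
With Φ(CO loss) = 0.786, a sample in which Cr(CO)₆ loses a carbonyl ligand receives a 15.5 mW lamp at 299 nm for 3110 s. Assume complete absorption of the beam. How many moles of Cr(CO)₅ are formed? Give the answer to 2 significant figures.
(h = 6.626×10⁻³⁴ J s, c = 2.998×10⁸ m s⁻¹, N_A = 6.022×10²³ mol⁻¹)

Photon energy at 299 nm: hc/λ = (6.626×10⁻³⁴)(2.998×10⁸)/(299×10⁻⁹) = 6.644×10⁻¹⁹ J.
Energy delivered: (15.5 mW)(3110 s) = 48.21 J.
Photons incident: 48.21 / 6.644×10⁻¹⁹ = 7.256×10¹⁹, i.e. 7.256×10¹⁹/6.022×10²³ = 1.205×10⁻⁴ mol.
Product: Φ × n_abs = 0.786 × 1.205×10⁻⁴ = 9.471×10⁻⁵ mol.

9.5×10⁻⁵ mol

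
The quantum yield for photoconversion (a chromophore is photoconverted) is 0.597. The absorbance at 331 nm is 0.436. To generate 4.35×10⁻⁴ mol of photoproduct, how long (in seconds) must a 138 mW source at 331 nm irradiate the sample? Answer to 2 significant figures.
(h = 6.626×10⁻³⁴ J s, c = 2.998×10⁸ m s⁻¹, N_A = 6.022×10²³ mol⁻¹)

Photons that must be absorbed: 4.35×10⁻⁴ / 0.597 = 7.286×10⁻⁴ mol.
Fraction absorbed: 1 − 10^(−0.436) = 0.6336.
Incident photons needed: 7.286×10⁻⁴ / 0.6336 = 0.001150 mol.
Photon energy: hc/λ = 6.001×10⁻¹⁹ J; per mole, 3.614×10⁵ J mol⁻¹.
Energy required: 0.001150 × 3.614×10⁵ = 415.6 J.
Time: 415.6 J / 0.138 W = 3000 s.

t ≈ 3000 s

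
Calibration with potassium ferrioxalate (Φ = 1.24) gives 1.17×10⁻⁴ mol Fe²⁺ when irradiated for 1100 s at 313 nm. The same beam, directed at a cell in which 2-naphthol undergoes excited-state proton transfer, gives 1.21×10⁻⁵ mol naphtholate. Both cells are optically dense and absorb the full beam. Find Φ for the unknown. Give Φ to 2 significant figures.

Φ = 0.13

Photons absorbed by the actinometer: 1.17×10⁻⁴ / 1.24 = 9.435×10⁻⁵ mol.
Φ(unknown) = 1.21×10⁻⁵ / 9.435×10⁻⁵ = 0.13.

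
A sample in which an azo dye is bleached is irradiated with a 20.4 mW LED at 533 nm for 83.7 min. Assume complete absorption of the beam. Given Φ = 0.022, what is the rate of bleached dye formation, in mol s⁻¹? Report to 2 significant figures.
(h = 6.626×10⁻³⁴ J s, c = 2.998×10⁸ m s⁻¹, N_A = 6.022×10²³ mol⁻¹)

2.0×10⁻⁹ mol s⁻¹

Photon energy at 533 nm: hc/λ = (6.626×10⁻³⁴)(2.998×10⁸)/(533×10⁻⁹) = 3.727×10⁻¹⁹ J.
Energy delivered: (20.4 mW)(5022 s) = 102.4 J.
Photons incident: 102.4 / 3.727×10⁻¹⁹ = 2.748×10²⁰, i.e. 2.748×10²⁰/6.022×10²³ = 4.563×10⁻⁴ mol.
Product formed: 0.022 × 4.563×10⁻⁴ = 1.004×10⁻⁵ mol.
Rate: 1.004×10⁻⁵ / 5022 s = 2.0×10⁻⁹ mol s⁻¹.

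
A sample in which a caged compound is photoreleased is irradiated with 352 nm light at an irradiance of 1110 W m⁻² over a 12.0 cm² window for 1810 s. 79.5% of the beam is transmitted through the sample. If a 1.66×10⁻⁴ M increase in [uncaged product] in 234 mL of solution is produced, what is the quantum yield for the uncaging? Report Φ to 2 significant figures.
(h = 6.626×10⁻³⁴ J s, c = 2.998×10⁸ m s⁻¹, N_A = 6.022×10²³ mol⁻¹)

Φ = 0.027

Product: (1.66×10⁻⁴ M)(0.234 L) = 3.884×10⁻⁵ mol.
Photon energy at 352 nm: hc/λ = (6.626×10⁻³⁴)(2.998×10⁸)/(352×10⁻⁹) = 5.643×10⁻¹⁹ J.
Energy delivered: (1110 W m⁻²)(12.0×10⁻⁴ m²)(1810 s) = 2411 J.
Photons incident: 2411 / 5.643×10⁻¹⁹ = 4.273×10²¹, i.e. 4.273×10²¹/6.022×10²³ = 0.007096 mol.
Fraction absorbed: 1 − 79.5/100 = 0.2050.
Photons absorbed: 0.2050 × 0.007096 = 0.001455 mol.
Φ = 3.884×10⁻⁵ mol / 0.001455 mol photons = 0.027.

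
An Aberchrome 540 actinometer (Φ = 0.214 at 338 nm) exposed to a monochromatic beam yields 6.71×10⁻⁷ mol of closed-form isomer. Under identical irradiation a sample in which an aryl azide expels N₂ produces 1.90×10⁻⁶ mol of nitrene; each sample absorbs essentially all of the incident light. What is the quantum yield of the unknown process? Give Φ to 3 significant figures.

Φ = 0.606

Photons absorbed by the actinometer: 6.71×10⁻⁷ / 0.214 = 3.136×10⁻⁶ mol.
Φ(unknown) = 1.90×10⁻⁶ / 3.136×10⁻⁶ = 0.606.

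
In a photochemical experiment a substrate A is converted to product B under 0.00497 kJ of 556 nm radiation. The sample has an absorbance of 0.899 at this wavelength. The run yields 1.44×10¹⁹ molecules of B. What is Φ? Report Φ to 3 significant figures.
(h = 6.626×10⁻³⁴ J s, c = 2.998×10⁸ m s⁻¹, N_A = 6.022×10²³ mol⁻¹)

Product: 1.44×10¹⁹ / 6.022×10²³ = 2.391×10⁻⁵ mol.
Photon energy at 556 nm: hc/λ = (6.626×10⁻³⁴)(2.998×10⁸)/(556×10⁻⁹) = 3.573×10⁻¹⁹ J.
Incident energy: 0.00497 kJ = 4.97 J.
Photons incident: 4.97 / 3.573×10⁻¹⁹ = 1.391×10¹⁹, i.e. 1.391×10¹⁹/6.022×10²³ = 2.310×10⁻⁵ mol.
Fraction absorbed: 1 − 10^(−0.899) = 0.8738.
Photons absorbed: 0.8738 × 2.310×10⁻⁵ = 2.018×10⁻⁵ mol.
Φ = 2.391×10⁻⁵ mol / 2.018×10⁻⁵ mol photons = 1.18.

Φ = 1.18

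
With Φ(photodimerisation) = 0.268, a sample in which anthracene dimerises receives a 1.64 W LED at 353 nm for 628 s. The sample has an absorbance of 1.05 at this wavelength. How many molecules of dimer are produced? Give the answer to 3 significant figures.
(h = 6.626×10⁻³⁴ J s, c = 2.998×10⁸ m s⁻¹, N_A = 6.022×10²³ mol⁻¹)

4.47×10²⁰ molecules

Photon energy at 353 nm: hc/λ = (6.626×10⁻³⁴)(2.998×10⁸)/(353×10⁻⁹) = 5.627×10⁻¹⁹ J.
Energy delivered: (1.64 W)(628 s) = 1030 J.
Photons incident: 1030 / 5.627×10⁻¹⁹ = 1.830×10²¹, i.e. 1.830×10²¹/6.022×10²³ = 0.003039 mol.
Fraction absorbed: 1 − 10^(−1.05) = 0.9109.
Photons absorbed: 0.9109 × 0.003039 = 0.002768 mol.
Product: Φ × n_abs = 0.268 × 0.002768 = 7.418×10⁻⁴ mol.
As a count: 7.418×10⁻⁴ × 6.022×10²³ = 4.47×10²⁰.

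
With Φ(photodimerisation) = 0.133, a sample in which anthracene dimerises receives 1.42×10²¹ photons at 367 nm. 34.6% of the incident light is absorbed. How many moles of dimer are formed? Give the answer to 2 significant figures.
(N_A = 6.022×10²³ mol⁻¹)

1.1×10⁻⁴ mol

Moles of photons: 1.42×10²¹ / 6.022×10²³ = 0.002358 mol.
Photons absorbed: 0.346 × 0.002358 = 8.159×10⁻⁴ mol.
Product: Φ × n_abs = 0.133 × 8.159×10⁻⁴ = 1.085×10⁻⁴ mol.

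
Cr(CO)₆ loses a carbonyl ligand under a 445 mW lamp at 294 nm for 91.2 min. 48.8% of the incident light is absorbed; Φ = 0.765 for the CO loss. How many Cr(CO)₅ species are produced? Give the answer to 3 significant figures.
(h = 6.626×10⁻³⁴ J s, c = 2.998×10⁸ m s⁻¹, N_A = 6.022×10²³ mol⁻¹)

Photon energy at 294 nm: hc/λ = (6.626×10⁻³⁴)(2.998×10⁸)/(294×10⁻⁹) = 6.757×10⁻¹⁹ J.
Energy delivered: (445 mW)(5472 s) = 2435 J.
Photons incident: 2435 / 6.757×10⁻¹⁹ = 3.604×10²¹, i.e. 3.604×10²¹/6.022×10²³ = 0.005985 mol.
Photons absorbed: 0.488 × 0.005985 = 0.002921 mol.
Product: Φ × n_abs = 0.765 × 0.002921 = 0.002235 mol.
As a count: 0.002235 × 6.022×10²³ = 1.35×10²¹.

1.35×10²¹ species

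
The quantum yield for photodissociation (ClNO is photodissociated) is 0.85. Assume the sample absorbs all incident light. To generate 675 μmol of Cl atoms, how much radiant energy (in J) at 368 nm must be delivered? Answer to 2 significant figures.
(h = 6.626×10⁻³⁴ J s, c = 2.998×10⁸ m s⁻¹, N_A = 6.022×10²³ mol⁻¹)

Product: 675 μmol = 6.75×10⁻⁴ mol.
Photons that must be absorbed: 6.75×10⁻⁴ / 0.85 = 7.941×10⁻⁴ mol.
Photon energy: hc/λ = 5.398×10⁻¹⁹ J; per mole, 3.251×10⁵ J mol⁻¹.
Energy required: 7.941×10⁻⁴ × 3.251×10⁵ = 260 J.

260 J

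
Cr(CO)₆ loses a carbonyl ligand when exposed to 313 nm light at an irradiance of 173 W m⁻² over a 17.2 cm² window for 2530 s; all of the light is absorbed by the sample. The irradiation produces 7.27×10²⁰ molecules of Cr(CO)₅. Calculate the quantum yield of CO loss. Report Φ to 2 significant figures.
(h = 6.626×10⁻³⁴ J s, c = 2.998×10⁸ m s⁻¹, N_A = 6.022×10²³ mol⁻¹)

Φ = 0.61

Product: 7.27×10²⁰ / 6.022×10²³ = 0.001207 mol.
Photon energy at 313 nm: hc/λ = (6.626×10⁻³⁴)(2.998×10⁸)/(313×10⁻⁹) = 6.347×10⁻¹⁹ J.
Energy delivered: (173 W m⁻²)(17.2×10⁻⁴ m²)(2530 s) = 752.8 J.
Photons incident: 752.8 / 6.347×10⁻¹⁹ = 1.186×10²¹, i.e. 1.186×10²¹/6.022×10²³ = 0.001969 mol.
Φ = 0.001207 mol / 0.001969 mol photons = 0.61.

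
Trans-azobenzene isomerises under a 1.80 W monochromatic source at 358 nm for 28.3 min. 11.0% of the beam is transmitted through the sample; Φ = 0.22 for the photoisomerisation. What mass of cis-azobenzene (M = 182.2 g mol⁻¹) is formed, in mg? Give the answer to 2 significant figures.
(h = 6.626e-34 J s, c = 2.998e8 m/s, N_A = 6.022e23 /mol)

330 mg

Photon energy at 358 nm: hc/λ = (6.626e-34)(2.998e8)/(358e-9) = 5.549e-19 J.
Energy delivered: (1.80 W)(1698 s) = 3056 J.
Photons incident: 3056 / 5.549e-19 = 5.507e21, i.e. 5.507e21/6.022e23 = 0.009145 mol.
Fraction absorbed: 1 − 11.0/100 = 0.8900.
Photons absorbed: 0.8900 × 0.009145 = 0.008139 mol.
Product: Φ × n_abs = 0.22 × 0.008139 = 0.001791 mol.
Mass: 0.001791 × 182.2 = 0.3263 g = 330 mg.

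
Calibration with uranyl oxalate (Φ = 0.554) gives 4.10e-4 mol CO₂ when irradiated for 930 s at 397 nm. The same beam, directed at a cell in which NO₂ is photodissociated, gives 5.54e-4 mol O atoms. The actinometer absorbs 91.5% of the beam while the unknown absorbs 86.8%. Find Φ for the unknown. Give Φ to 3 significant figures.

Photons absorbed by the actinometer: 4.10e-4 / 0.554 = 7.401e-4 mol.
Incident flux: 7.401e-4 / 0.915 = 8.089e-4 einstein.
Absorbed by unknown: 0.868 × 8.089e-4 = 7.021e-4 mol.
Φ(unknown) = 5.54e-4 / 7.021e-4 = 0.789.

Φ = 0.789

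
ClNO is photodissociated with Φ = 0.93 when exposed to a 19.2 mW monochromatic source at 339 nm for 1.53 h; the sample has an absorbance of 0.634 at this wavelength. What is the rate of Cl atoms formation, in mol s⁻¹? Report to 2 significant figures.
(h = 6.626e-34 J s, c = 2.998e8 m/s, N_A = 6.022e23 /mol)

Photon energy at 339 nm: hc/λ = (6.626e-34)(2.998e8)/(339e-9) = 5.860e-19 J.
Energy delivered: (19.2 mW)(5508 s) = 105.8 J.
Photons incident: 105.8 / 5.860e-19 = 1.805e20, i.e. 1.805e20/6.022e23 = 2.997e-4 mol.
Fraction absorbed: 1 − 10^(−0.634) = 0.7677.
Photons absorbed: 0.7677 × 2.997e-4 = 2.301e-4 mol.
Product formed: 0.93 × 2.301e-4 = 2.140e-4 mol.
Rate: 2.140e-4 / 5508 s = 3.9e-8 mol s⁻¹.

3.9e-8 mol s⁻¹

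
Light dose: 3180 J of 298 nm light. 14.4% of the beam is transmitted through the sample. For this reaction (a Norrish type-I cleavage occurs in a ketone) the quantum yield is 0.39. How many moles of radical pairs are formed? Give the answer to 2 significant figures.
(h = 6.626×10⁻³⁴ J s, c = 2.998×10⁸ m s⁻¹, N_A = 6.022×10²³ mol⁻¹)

0.0026 mol

Photon energy at 298 nm: hc/λ = (6.626×10⁻³⁴)(2.998×10⁸)/(298×10⁻⁹) = 6.666×10⁻¹⁹ J.
Photons incident: 3180 / 6.666×10⁻¹⁹ = 4.770×10²¹, i.e. 4.770×10²¹/6.022×10²³ = 0.007921 mol.
Fraction absorbed: 1 − 14.4/100 = 0.8560.
Photons absorbed: 0.8560 × 0.007921 = 0.006780 mol.
Product: Φ × n_abs = 0.39 × 0.006780 = 0.002644 mol.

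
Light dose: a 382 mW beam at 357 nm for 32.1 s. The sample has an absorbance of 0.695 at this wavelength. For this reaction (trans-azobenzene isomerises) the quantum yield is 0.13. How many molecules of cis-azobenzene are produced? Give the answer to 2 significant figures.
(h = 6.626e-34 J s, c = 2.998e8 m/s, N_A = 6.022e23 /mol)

Photon energy at 357 nm: hc/λ = (6.626e-34)(2.998e8)/(357e-9) = 5.564e-19 J.
Energy delivered: (382 mW)(32.1 s) = 12.26 J.
Photons incident: 12.26 / 5.564e-19 = 2.203e19, i.e. 2.203e19/6.022e23 = 3.658e-5 mol.
Fraction absorbed: 1 − 10^(−0.695) = 0.7982.
Photons absorbed: 0.7982 × 3.658e-5 = 2.920e-5 mol.
Product: Φ × n_abs = 0.13 × 2.920e-5 = 3.796e-6 mol.
As a count: 3.796e-6 × 6.022e23 = 2.3e18.

2.3e18 molecules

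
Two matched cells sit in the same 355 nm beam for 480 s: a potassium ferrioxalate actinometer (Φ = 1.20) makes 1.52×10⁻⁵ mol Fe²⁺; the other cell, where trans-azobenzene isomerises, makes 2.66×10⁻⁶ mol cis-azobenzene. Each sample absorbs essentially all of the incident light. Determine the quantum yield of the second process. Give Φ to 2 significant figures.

Φ = 0.21

Photons absorbed by the actinometer: 1.52×10⁻⁵ / 1.20 = 1.267×10⁻⁵ mol.
Φ(unknown) = 2.66×10⁻⁶ / 1.267×10⁻⁵ = 0.21.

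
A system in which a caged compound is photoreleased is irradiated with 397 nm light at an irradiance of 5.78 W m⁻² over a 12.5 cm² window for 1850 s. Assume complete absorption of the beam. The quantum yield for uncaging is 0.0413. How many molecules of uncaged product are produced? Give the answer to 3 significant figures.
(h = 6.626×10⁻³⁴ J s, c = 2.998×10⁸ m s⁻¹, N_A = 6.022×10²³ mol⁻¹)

Photon energy at 397 nm: hc/λ = (6.626×10⁻³⁴)(2.998×10⁸)/(397×10⁻⁹) = 5.004×10⁻¹⁹ J.
Energy delivered: (5.78 W m⁻²)(12.5×10⁻⁴ m²)(1850 s) = 13.37 J.
Photons incident: 13.37 / 5.004×10⁻¹⁹ = 2.672×10¹⁹, i.e. 2.672×10¹⁹/6.022×10²³ = 4.437×10⁻⁵ mol.
Product: Φ × n_abs = 0.0413 × 4.437×10⁻⁵ = 1.832×10⁻⁶ mol.
As a count: 1.832×10⁻⁶ × 6.022×10²³ = 1.10×10¹⁸.

1.10×10¹⁸ molecules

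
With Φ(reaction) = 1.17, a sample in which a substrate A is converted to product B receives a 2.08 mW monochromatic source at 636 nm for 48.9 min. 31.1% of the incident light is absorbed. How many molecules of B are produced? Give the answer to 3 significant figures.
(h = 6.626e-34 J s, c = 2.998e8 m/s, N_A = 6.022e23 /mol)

Photon energy at 636 nm: hc/λ = (6.626e-34)(2.998e8)/(636e-9) = 3.123e-19 J.
Energy delivered: (2.08 mW)(2934 s) = 6.103 J.
Photons incident: 6.103 / 3.123e-19 = 1.954e19, i.e. 1.954e19/6.022e23 = 3.245e-5 mol.
Photons absorbed: 0.311 × 3.245e-5 = 1.009e-5 mol.
Product: Φ × n_abs = 1.17 × 1.009e-5 = 1.181e-5 mol.
As a count: 1.181e-5 × 6.022e23 = 7.11e18.

7.11e18 molecules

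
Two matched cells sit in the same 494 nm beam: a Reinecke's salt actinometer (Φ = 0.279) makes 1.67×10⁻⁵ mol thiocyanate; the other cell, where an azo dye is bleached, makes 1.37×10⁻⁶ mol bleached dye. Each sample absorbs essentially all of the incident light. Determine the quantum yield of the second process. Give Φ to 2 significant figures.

Photons absorbed by the actinometer: 1.67×10⁻⁵ / 0.279 = 5.986×10⁻⁵ mol.
Φ(unknown) = 1.37×10⁻⁶ / 5.986×10⁻⁵ = 0.023.

Φ = 0.023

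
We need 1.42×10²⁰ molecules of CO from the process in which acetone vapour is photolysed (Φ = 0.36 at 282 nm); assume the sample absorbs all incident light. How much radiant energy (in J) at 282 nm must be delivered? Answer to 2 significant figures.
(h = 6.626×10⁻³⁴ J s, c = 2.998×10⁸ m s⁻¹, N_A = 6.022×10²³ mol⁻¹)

280 J

Product: 1.42×10²⁰ / 6.022×10²³ = 2.358×10⁻⁴ mol.
Photons that must be absorbed: 2.358×10⁻⁴ / 0.36 = 6.550×10⁻⁴ mol.
Photon energy: hc/λ = 7.044×10⁻¹⁹ J; per mole, 4.242×10⁵ J mol⁻¹.
Energy required: 6.550×10⁻⁴ × 4.242×10⁵ = 280 J.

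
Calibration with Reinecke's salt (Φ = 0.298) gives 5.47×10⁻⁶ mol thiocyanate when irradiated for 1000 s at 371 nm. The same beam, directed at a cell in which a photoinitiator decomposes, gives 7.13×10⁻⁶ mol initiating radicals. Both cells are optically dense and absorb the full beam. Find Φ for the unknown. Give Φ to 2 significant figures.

Photons absorbed by the actinometer: 5.47×10⁻⁶ / 0.298 = 1.836×10⁻⁵ mol.
Φ(unknown) = 7.13×10⁻⁶ / 1.836×10⁻⁵ = 0.39.

Φ = 0.39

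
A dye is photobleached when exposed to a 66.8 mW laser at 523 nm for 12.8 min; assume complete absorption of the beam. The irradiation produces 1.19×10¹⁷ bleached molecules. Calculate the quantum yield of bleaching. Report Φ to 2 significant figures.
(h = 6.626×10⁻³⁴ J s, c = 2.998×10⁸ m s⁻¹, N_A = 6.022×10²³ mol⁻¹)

Φ = 8.8×10⁻⁴

Product: 1.19×10¹⁷ / 6.022×10²³ = 1.976×10⁻⁷ mol.
Photon energy at 523 nm: hc/λ = (6.626×10⁻³⁴)(2.998×10⁸)/(523×10⁻⁹) = 3.798×10⁻¹⁹ J.
Energy delivered: (66.8 mW)(768 s) = 51.30 J.
Photons incident: 51.30 / 3.798×10⁻¹⁹ = 1.351×10²⁰, i.e. 1.351×10²⁰/6.022×10²³ = 2.243×10⁻⁴ mol.
Φ = 1.976×10⁻⁷ mol / 2.243×10⁻⁴ mol photons = 8.8×10⁻⁴.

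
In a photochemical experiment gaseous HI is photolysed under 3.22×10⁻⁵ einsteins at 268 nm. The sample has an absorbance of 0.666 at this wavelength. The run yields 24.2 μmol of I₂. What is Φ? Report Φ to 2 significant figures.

Product: 24.2 μmol = 2.42×10⁻⁵ mol.
Fraction absorbed: 1 − 10^(−0.666) = 0.7842.
Photons absorbed: 0.7842 × 3.22×10⁻⁵ = 2.525×10⁻⁵ mol.
Φ = 2.42×10⁻⁵ mol / 2.525×10⁻⁵ mol photons = 0.96.

Φ = 0.96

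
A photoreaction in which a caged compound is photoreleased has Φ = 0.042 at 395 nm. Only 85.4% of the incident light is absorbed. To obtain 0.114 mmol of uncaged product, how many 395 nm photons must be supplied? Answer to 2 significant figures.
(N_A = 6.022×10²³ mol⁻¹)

1.9×10²¹ photons

Product: 0.114 mmol = 1.14×10⁻⁴ mol.
Photons that must be absorbed: 1.14×10⁻⁴ / 0.042 = 0.002714 mol.
Incident photons needed: 0.002714 / 0.854 = 0.003178 mol.
Photon count: 0.003178 × 6.022×10²³ = 1.9×10²¹.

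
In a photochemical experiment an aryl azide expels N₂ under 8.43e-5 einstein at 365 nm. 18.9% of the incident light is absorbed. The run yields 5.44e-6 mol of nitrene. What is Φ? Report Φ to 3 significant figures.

Φ = 0.341

Photons absorbed: 0.189 × 8.43e-5 = 1.593e-5 mol.
Φ = 5.44e-6 mol / 1.593e-5 mol photons = 0.341.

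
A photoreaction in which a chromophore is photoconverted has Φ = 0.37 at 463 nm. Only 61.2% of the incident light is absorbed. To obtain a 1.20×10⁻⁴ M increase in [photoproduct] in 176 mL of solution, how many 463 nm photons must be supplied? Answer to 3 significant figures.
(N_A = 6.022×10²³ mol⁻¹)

5.62×10¹⁹ photons

Product: (1.20×10⁻⁴ M)(0.176 L) = 2.112×10⁻⁵ mol.
Photons that must be absorbed: 2.112×10⁻⁵ / 0.37 = 5.708×10⁻⁵ mol.
Incident photons needed: 5.708×10⁻⁵ / 0.612 = 9.327×10⁻⁵ mol.
Photon count: 9.327×10⁻⁵ × 6.022×10²³ = 5.62×10¹⁹.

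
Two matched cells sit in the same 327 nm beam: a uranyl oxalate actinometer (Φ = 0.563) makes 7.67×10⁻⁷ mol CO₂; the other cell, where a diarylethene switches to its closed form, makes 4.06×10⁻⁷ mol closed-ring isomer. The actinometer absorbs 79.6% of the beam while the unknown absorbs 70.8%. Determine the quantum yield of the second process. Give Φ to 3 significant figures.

Photons absorbed by the actinometer: 7.67×10⁻⁷ / 0.563 = 1.362×10⁻⁶ mol.
Incident flux: 1.362×10⁻⁶ / 0.796 = 1.711×10⁻⁶ einstein.
Absorbed by unknown: 0.708 × 1.711×10⁻⁶ = 1.211×10⁻⁶ mol.
Φ(unknown) = 4.06×10⁻⁷ / 1.211×10⁻⁶ = 0.335.

Φ = 0.335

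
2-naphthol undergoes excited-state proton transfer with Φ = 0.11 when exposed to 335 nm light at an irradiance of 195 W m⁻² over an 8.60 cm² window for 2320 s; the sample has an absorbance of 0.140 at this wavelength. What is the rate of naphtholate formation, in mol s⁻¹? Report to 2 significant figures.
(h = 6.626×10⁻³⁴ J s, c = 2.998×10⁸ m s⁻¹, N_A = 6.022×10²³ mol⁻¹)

1.4×10⁻⁸ mol s⁻¹

Photon energy at 335 nm: hc/λ = (6.626×10⁻³⁴)(2.998×10⁸)/(335×10⁻⁹) = 5.930×10⁻¹⁹ J.
Energy delivered: (195 W m⁻²)(8.60×10⁻⁴ m²)(2320 s) = 389.1 J.
Photons incident: 389.1 / 5.930×10⁻¹⁹ = 6.562×10²⁰, i.e. 6.562×10²⁰/6.022×10²³ = 0.001090 mol.
Fraction absorbed: 1 − 10^(−0.140) = 0.2756.
Photons absorbed: 0.2756 × 0.001090 = 3.004×10⁻⁴ mol.
Product formed: 0.11 × 3.004×10⁻⁴ = 3.304×10⁻⁵ mol.
Rate: 3.304×10⁻⁵ / 2320 s = 1.4×10⁻⁸ mol s⁻¹.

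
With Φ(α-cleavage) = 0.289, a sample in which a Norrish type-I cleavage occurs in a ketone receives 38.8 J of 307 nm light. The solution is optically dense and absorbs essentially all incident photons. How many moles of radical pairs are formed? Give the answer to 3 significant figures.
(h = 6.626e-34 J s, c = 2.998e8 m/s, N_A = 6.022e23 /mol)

Photon energy at 307 nm: hc/λ = (6.626e-34)(2.998e8)/(307e-9) = 6.471e-19 J.
Photons incident: 38.8 / 6.471e-19 = 5.996e19, i.e. 5.996e19/6.022e23 = 9.957e-5 mol.
Product: Φ × n_abs = 0.289 × 9.957e-5 = 2.878e-5 mol.

2.88e-5 mol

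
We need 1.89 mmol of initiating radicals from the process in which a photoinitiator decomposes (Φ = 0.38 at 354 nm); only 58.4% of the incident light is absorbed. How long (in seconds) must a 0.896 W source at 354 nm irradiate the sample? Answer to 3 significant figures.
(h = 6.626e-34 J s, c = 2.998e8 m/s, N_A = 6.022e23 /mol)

Product: 1.89 mmol = 0.00189 mol.
Photons that must be absorbed: 0.00189 / 0.38 = 0.004974 mol.
Incident photons needed: 0.004974 / 0.584 = 0.008517 mol.
Photon energy: hc/λ = 5.612e-19 J; per mole, 3.380e5 J mol⁻¹.
Energy required: 0.008517 × 3.380e5 = 2879 J.
Time: 2879 J / 0.896 W = 3210 s.

t ≈ 3210 s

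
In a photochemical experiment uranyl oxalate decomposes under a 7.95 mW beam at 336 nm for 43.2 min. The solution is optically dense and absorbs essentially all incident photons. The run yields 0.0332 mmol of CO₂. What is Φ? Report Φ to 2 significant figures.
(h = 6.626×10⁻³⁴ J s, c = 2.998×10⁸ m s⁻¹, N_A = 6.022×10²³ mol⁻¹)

Product: 0.0332 mmol = 3.32×10⁻⁵ mol.
Photon energy at 336 nm: hc/λ = (6.626×10⁻³⁴)(2.998×10⁸)/(336×10⁻⁹) = 5.912×10⁻¹⁹ J.
Energy delivered: (7.95 mW)(2592 s) = 20.61 J.
Photons incident: 20.61 / 5.912×10⁻¹⁹ = 3.486×10¹⁹, i.e. 3.486×10¹⁹/6.022×10²³ = 5.789×10⁻⁵ mol.
Φ = 3.32×10⁻⁵ mol / 5.789×10⁻⁵ mol photons = 0.57.

Φ = 0.57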